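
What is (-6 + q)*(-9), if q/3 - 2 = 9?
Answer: -243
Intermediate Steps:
q = 33 (q = 6 + 3*9 = 6 + 27 = 33)
(-6 + q)*(-9) = (-6 + 33)*(-9) = 27*(-9) = -243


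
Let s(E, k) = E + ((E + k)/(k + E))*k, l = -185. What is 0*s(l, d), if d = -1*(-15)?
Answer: 0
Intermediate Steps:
d = 15
s(E, k) = E + k (s(E, k) = E + ((E + k)/(E + k))*k = E + 1*k = E + k)
0*s(l, d) = 0*(-185 + 15) = 0*(-170) = 0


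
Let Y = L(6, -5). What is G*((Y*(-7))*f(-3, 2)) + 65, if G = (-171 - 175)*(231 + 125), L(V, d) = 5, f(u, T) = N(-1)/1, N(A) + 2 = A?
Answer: -12933415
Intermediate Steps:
N(A) = -2 + A
f(u, T) = -3 (f(u, T) = (-2 - 1)/1 = -3*1 = -3)
Y = 5
G = -123176 (G = -346*356 = -123176)
G*((Y*(-7))*f(-3, 2)) + 65 = -123176*5*(-7)*(-3) + 65 = -(-4311160)*(-3) + 65 = -123176*105 + 65 = -12933480 + 65 = -12933415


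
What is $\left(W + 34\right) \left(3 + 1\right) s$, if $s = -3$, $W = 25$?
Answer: $-708$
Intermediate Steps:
$\left(W + 34\right) \left(3 + 1\right) s = \left(25 + 34\right) \left(3 + 1\right) \left(-3\right) = 59 \cdot 4 \left(-3\right) = 59 \left(-12\right) = -708$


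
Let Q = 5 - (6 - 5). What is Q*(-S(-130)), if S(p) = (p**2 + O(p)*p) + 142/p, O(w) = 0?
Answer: -4393716/65 ≈ -67596.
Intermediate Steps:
Q = 4 (Q = 5 - 1*1 = 5 - 1 = 4)
S(p) = p**2 + 142/p (S(p) = (p**2 + 0*p) + 142/p = (p**2 + 0) + 142/p = p**2 + 142/p)
Q*(-S(-130)) = 4*(-(142 + (-130)**3)/(-130)) = 4*(-(-1)*(142 - 2197000)/130) = 4*(-(-1)*(-2196858)/130) = 4*(-1*1098429/65) = 4*(-1098429/65) = -4393716/65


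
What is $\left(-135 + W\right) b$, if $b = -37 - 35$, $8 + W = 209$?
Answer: $-4752$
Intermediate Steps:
$W = 201$ ($W = -8 + 209 = 201$)
$b = -72$ ($b = -37 - 35 = -72$)
$\left(-135 + W\right) b = \left(-135 + 201\right) \left(-72\right) = 66 \left(-72\right) = -4752$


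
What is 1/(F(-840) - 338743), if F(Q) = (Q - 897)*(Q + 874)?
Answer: -1/397801 ≈ -2.5138e-6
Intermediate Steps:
F(Q) = (-897 + Q)*(874 + Q)
1/(F(-840) - 338743) = 1/((-783978 + (-840)² - 23*(-840)) - 338743) = 1/((-783978 + 705600 + 19320) - 338743) = 1/(-59058 - 338743) = 1/(-397801) = -1/397801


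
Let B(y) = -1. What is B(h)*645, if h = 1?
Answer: -645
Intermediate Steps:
B(h)*645 = -1*645 = -645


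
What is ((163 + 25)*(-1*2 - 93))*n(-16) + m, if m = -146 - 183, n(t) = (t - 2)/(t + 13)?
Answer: -107489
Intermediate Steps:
n(t) = (-2 + t)/(13 + t)
m = -329
((163 + 25)*(-1*2 - 93))*n(-16) + m = ((163 + 25)*(-1*2 - 93))*((-2 - 16)/(13 - 16)) - 329 = (188*(-2 - 93))*(-18/(-3)) - 329 = (188*(-95))*(-1/3*(-18)) - 329 = -17860*6 - 329 = -107160 - 329 = -107489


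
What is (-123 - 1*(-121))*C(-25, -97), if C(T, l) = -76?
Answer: 152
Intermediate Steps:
(-123 - 1*(-121))*C(-25, -97) = (-123 - 1*(-121))*(-76) = (-123 + 121)*(-76) = -2*(-76) = 152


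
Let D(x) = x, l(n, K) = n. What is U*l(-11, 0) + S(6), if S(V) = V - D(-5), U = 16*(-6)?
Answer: 1067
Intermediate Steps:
U = -96
S(V) = 5 + V (S(V) = V - 1*(-5) = V + 5 = 5 + V)
U*l(-11, 0) + S(6) = -96*(-11) + (5 + 6) = 1056 + 11 = 1067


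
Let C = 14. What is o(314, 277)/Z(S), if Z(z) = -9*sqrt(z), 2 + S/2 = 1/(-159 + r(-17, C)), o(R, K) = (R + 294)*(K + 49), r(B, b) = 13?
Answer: 198208*I*sqrt(21389)/2637 ≈ 10993.0*I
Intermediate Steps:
o(R, K) = (49 + K)*(294 + R) (o(R, K) = (294 + R)*(49 + K) = (49 + K)*(294 + R))
S = -293/73 (S = -4 + 2/(-159 + 13) = -4 + 2/(-146) = -4 + 2*(-1/146) = -4 - 1/73 = -293/73 ≈ -4.0137)
o(314, 277)/Z(S) = (14406 + 49*314 + 294*277 + 277*314)/((-9*I*sqrt(21389)/73)) = (14406 + 15386 + 81438 + 86978)/((-9*I*sqrt(21389)/73)) = 198208/((-9*I*sqrt(21389)/73)) = 198208*(I*sqrt(21389)/2637) = 198208*I*sqrt(21389)/2637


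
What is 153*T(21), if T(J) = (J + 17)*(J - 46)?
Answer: -145350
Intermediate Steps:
T(J) = (-46 + J)*(17 + J) (T(J) = (17 + J)*(-46 + J) = (-46 + J)*(17 + J))
153*T(21) = 153*(-782 + 21² - 29*21) = 153*(-782 + 441 - 609) = 153*(-950) = -145350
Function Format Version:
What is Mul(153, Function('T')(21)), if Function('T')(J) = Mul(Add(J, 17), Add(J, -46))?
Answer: -145350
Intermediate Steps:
Function('T')(J) = Mul(Add(-46, J), Add(17, J)) (Function('T')(J) = Mul(Add(17, J), Add(-46, J)) = Mul(Add(-46, J), Add(17, J)))
Mul(153, Function('T')(21)) = Mul(153, Add(-782, Pow(21, 2), Mul(-29, 21))) = Mul(153, Add(-782, 441, -609)) = Mul(153, -950) = -145350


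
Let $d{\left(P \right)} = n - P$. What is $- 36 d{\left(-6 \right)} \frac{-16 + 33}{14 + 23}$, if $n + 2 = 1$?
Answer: $- \frac{3060}{37} \approx -82.703$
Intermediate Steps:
$n = -1$ ($n = -2 + 1 = -1$)
$d{\left(P \right)} = -1 - P$
$- 36 d{\left(-6 \right)} \frac{-16 + 33}{14 + 23} = - 36 \left(-1 - -6\right) \frac{-16 + 33}{14 + 23} = - 36 \left(-1 + 6\right) \frac{17}{37} = \left(-36\right) 5 \cdot 17 \cdot \frac{1}{37} = \left(-180\right) \frac{17}{37} = - \frac{3060}{37}$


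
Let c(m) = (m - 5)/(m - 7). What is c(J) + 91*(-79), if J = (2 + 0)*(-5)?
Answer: -122198/17 ≈ -7188.1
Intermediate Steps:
J = -10 (J = 2*(-5) = -10)
c(m) = (-5 + m)/(-7 + m)
c(J) + 91*(-79) = (-5 - 10)/(-7 - 10) + 91*(-79) = -15/(-17) - 7189 = -1/17*(-15) - 7189 = 15/17 - 7189 = -122198/17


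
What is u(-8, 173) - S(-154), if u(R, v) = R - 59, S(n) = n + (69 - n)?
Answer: -136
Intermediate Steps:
S(n) = 69
u(R, v) = -59 + R
u(-8, 173) - S(-154) = (-59 - 8) - 1*69 = -67 - 69 = -136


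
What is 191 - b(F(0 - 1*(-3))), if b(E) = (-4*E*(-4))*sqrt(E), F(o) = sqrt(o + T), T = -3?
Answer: 191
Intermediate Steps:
F(o) = sqrt(-3 + o) (F(o) = sqrt(o - 3) = sqrt(-3 + o))
b(E) = 16*E**(3/2) (b(E) = (16*E)*sqrt(E) = 16*E**(3/2))
191 - b(F(0 - 1*(-3))) = 191 - 16*(sqrt(-3 + (0 - 1*(-3))))**(3/2) = 191 - 16*(sqrt(-3 + (0 + 3)))**(3/2) = 191 - 16*(sqrt(-3 + 3))**(3/2) = 191 - 16*(sqrt(0))**(3/2) = 191 - 16*0**(3/2) = 191 - 16*0 = 191 - 1*0 = 191 + 0 = 191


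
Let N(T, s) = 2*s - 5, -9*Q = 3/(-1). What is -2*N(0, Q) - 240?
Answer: -694/3 ≈ -231.33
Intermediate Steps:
Q = ⅓ (Q = -1/(3*(-1)) = -(-1)/3 = -⅑*(-3) = ⅓ ≈ 0.33333)
N(T, s) = -5 + 2*s
-2*N(0, Q) - 240 = -2*(-5 + 2*(⅓)) - 240 = -2*(-5 + ⅔) - 240 = -2*(-13/3) - 240 = 26/3 - 240 = -694/3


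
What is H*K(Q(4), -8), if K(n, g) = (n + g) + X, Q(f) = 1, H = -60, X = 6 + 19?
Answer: -1080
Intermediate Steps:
X = 25
K(n, g) = 25 + g + n (K(n, g) = (n + g) + 25 = (g + n) + 25 = 25 + g + n)
H*K(Q(4), -8) = -60*(25 - 8 + 1) = -60*18 = -1080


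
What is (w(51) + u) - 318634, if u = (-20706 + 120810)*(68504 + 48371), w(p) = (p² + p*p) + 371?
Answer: 11699341939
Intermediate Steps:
w(p) = 371 + 2*p² (w(p) = (p² + p²) + 371 = 2*p² + 371 = 371 + 2*p²)
u = 11699655000 (u = 100104*116875 = 11699655000)
(w(51) + u) - 318634 = ((371 + 2*51²) + 11699655000) - 318634 = ((371 + 2*2601) + 11699655000) - 318634 = ((371 + 5202) + 11699655000) - 318634 = (5573 + 11699655000) - 318634 = 11699660573 - 318634 = 11699341939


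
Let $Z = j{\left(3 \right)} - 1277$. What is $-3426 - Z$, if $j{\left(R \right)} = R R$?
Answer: $-2158$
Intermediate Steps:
$j{\left(R \right)} = R^{2}$
$Z = -1268$ ($Z = 3^{2} - 1277 = 9 - 1277 = -1268$)
$-3426 - Z = -3426 - -1268 = -3426 + 1268 = -2158$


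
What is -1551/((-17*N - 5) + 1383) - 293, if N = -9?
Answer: -450134/1531 ≈ -294.01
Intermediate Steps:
-1551/((-17*N - 5) + 1383) - 293 = -1551/((-17*(-9) - 5) + 1383) - 293 = -1551/((153 - 5) + 1383) - 293 = -1551/(148 + 1383) - 293 = -1551/1531 - 293 = -450134/1531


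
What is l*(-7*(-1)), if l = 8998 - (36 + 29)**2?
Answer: 33411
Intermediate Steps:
l = 4773 (l = 8998 - 1*65**2 = 8998 - 1*4225 = 8998 - 4225 = 4773)
l*(-7*(-1)) = 4773*(-7*(-1)) = 4773*7 = 33411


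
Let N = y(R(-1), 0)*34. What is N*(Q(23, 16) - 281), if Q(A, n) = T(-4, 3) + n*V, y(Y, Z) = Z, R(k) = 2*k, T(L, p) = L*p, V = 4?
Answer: 0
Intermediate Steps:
N = 0 (N = 0*34 = 0)
Q(A, n) = -12 + 4*n (Q(A, n) = -4*3 + n*4 = -12 + 4*n)
N*(Q(23, 16) - 281) = 0*((-12 + 4*16) - 281) = 0*((-12 + 64) - 281) = 0*(52 - 281) = 0*(-229) = 0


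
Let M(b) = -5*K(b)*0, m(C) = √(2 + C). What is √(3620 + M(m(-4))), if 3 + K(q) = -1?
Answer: 2*√905 ≈ 60.166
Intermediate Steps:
K(q) = -4 (K(q) = -3 - 1 = -4)
M(b) = 0 (M(b) = -5*(-4)*0 = 20*0 = 0)
√(3620 + M(m(-4))) = √(3620 + 0) = √3620 = 2*√905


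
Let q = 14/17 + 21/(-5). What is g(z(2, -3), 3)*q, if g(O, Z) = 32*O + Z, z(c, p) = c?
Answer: -19229/85 ≈ -226.22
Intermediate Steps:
g(O, Z) = Z + 32*O
q = -287/85 (q = 14*(1/17) + 21*(-1/5) = 14/17 - 21/5 = -287/85 ≈ -3.3765)
g(z(2, -3), 3)*q = (3 + 32*2)*(-287/85) = (3 + 64)*(-287/85) = 67*(-287/85) = -19229/85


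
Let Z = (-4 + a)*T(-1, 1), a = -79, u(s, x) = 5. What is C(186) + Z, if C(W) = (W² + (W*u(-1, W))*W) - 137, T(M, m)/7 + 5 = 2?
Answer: 209182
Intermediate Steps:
T(M, m) = -21 (T(M, m) = -35 + 7*2 = -35 + 14 = -21)
C(W) = -137 + 6*W² (C(W) = (W² + (W*5)*W) - 137 = (W² + (5*W)*W) - 137 = (W² + 5*W²) - 137 = 6*W² - 137 = -137 + 6*W²)
Z = 1743 (Z = (-4 - 79)*(-21) = -83*(-21) = 1743)
C(186) + Z = (-137 + 6*186²) + 1743 = (-137 + 6*34596) + 1743 = (-137 + 207576) + 1743 = 207439 + 1743 = 209182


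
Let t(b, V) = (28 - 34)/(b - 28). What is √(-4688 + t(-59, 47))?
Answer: 5*I*√157702/29 ≈ 68.469*I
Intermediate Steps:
t(b, V) = -6/(-28 + b)
√(-4688 + t(-59, 47)) = √(-4688 - 6/(-28 - 59)) = √(-4688 - 6/(-87)) = √(-4688 - 6*(-1/87)) = √(-4688 + 2/29) = √(-135950/29) = 5*I*√157702/29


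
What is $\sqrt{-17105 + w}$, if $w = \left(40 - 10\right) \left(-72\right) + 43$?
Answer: $i \sqrt{19222} \approx 138.64 i$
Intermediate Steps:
$w = -2117$ ($w = 30 \left(-72\right) + 43 = -2160 + 43 = -2117$)
$\sqrt{-17105 + w} = \sqrt{-17105 - 2117} = \sqrt{-19222} = i \sqrt{19222}$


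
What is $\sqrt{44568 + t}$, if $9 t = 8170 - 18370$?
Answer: $\frac{16 \sqrt{1527}}{3} \approx 208.41$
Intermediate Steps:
$t = - \frac{3400}{3}$ ($t = \frac{8170 - 18370}{9} = \frac{1}{9} \left(-10200\right) = - \frac{3400}{3} \approx -1133.3$)
$\sqrt{44568 + t} = \sqrt{44568 - \frac{3400}{3}} = \sqrt{\frac{130304}{3}} = \frac{16 \sqrt{1527}}{3}$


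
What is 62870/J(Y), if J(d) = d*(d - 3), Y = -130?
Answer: 6287/1729 ≈ 3.6362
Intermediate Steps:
J(d) = d*(-3 + d)
62870/J(Y) = 62870/((-130*(-3 - 130))) = 62870/((-130*(-133))) = 62870/17290 = 62870*(1/17290) = 6287/1729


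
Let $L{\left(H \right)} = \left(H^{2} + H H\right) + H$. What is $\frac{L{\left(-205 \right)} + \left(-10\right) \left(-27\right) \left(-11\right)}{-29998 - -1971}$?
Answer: $- \frac{80875}{28027} \approx -2.8856$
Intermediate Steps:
$L{\left(H \right)} = H + 2 H^{2}$ ($L{\left(H \right)} = \left(H^{2} + H^{2}\right) + H = 2 H^{2} + H = H + 2 H^{2}$)
$\frac{L{\left(-205 \right)} + \left(-10\right) \left(-27\right) \left(-11\right)}{-29998 - -1971} = \frac{- 205 \left(1 + 2 \left(-205\right)\right) + \left(-10\right) \left(-27\right) \left(-11\right)}{-29998 - -1971} = \frac{- 205 \left(1 - 410\right) + 270 \left(-11\right)}{-29998 + \left(-43 + 2014\right)} = \frac{\left(-205\right) \left(-409\right) - 2970}{-29998 + 1971} = \frac{83845 - 2970}{-28027} = 80875 \left(- \frac{1}{28027}\right) = - \frac{80875}{28027}$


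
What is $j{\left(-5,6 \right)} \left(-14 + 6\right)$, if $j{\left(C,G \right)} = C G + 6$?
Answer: $192$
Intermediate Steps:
$j{\left(C,G \right)} = 6 + C G$
$j{\left(-5,6 \right)} \left(-14 + 6\right) = \left(6 - 30\right) \left(-14 + 6\right) = \left(6 - 30\right) \left(-8\right) = \left(-24\right) \left(-8\right) = 192$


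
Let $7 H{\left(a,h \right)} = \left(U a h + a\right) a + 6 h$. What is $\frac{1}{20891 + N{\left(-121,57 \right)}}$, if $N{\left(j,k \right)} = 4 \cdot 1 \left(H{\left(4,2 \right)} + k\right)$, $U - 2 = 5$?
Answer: $\frac{1}{21263} \approx 4.703 \cdot 10^{-5}$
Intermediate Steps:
$U = 7$ ($U = 2 + 5 = 7$)
$H{\left(a,h \right)} = \frac{6 h}{7} + \frac{a \left(a + 7 a h\right)}{7}$ ($H{\left(a,h \right)} = \frac{\left(7 a h + a\right) a + 6 h}{7} = \frac{\left(a + 7 a h\right) a + 6 h}{7} = \frac{a \left(a + 7 a h\right) + 6 h}{7} = \frac{6 h + a \left(a + 7 a h\right)}{7} = \frac{6 h}{7} + \frac{a \left(a + 7 a h\right)}{7}$)
$N{\left(j,k \right)} = 144 + 4 k$ ($N{\left(j,k \right)} = 4 \cdot 1 \left(\left(\frac{4^{2}}{7} + \frac{6}{7} \cdot 2 + 2 \cdot 4^{2}\right) + k\right) = 4 \left(\left(\frac{1}{7} \cdot 16 + \frac{12}{7} + 2 \cdot 16\right) + k\right) = 4 \left(\left(\frac{16}{7} + \frac{12}{7} + 32\right) + k\right) = 4 \left(36 + k\right) = 144 + 4 k$)
$\frac{1}{20891 + N{\left(-121,57 \right)}} = \frac{1}{20891 + \left(144 + 4 \cdot 57\right)} = \frac{1}{20891 + \left(144 + 228\right)} = \frac{1}{20891 + 372} = \frac{1}{21263}$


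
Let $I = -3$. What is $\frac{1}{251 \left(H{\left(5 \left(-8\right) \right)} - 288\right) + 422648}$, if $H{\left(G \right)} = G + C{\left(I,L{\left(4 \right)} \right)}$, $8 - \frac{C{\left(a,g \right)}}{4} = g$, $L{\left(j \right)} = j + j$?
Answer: $\frac{1}{340320} \approx 2.9384 \cdot 10^{-6}$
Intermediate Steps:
$L{\left(j \right)} = 2 j$
$C{\left(a,g \right)} = 32 - 4 g$
$H{\left(G \right)} = G$ ($H{\left(G \right)} = G + \left(32 - 4 \cdot 2 \cdot 4\right) = G + \left(32 - 32\right) = G + 0 = G$)
$\frac{1}{251 \left(H{\left(5 \left(-8\right) \right)} - 288\right) + 422648} = \frac{1}{251 \left(5 \left(-8\right) - 288\right) + 422648} = \frac{1}{251 \left(-40 - 288\right) + 422648} = \frac{1}{251 \left(-328\right) + 422648} = \frac{1}{-82328 + 422648} = \frac{1}{340320}$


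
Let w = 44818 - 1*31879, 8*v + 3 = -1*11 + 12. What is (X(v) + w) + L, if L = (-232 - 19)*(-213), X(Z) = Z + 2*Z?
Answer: 265605/4 ≈ 66401.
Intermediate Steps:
v = -1/4 (v = -3/8 + (-1*11 + 12)/8 = -3/8 + (-11 + 12)/8 = -3/8 + (1/8)*1 = -3/8 + 1/8 = -1/4 ≈ -0.25000)
X(Z) = 3*Z
w = 12939 (w = 44818 - 31879 = 12939)
L = 53463 (L = -251*(-213) = 53463)
(X(v) + w) + L = (3*(-1/4) + 12939) + 53463 = (-3/4 + 12939) + 53463 = 51753/4 + 53463 = 265605/4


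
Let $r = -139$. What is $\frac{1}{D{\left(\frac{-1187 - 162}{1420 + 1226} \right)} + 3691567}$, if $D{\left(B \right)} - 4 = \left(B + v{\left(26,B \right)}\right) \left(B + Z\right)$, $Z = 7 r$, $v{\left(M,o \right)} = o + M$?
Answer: $\frac{3500658}{12837796403275} \approx 2.7268 \cdot 10^{-7}$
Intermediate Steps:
$v{\left(M,o \right)} = M + o$
$Z = -973$ ($Z = 7 \left(-139\right) = -973$)
$D{\left(B \right)} = 4 + \left(-973 + B\right) \left(26 + 2 B\right)$ ($D{\left(B \right)} = 4 + \left(B + \left(26 + B\right)\right) \left(B - 973\right) = 4 + \left(26 + 2 B\right) \left(-973 + B\right) = 4 + \left(-973 + B\right) \left(26 + 2 B\right)$)
$\frac{1}{D{\left(\frac{-1187 - 162}{1420 + 1226} \right)} + 3691567} = \frac{1}{\left(-25294 - 1920 \frac{-1187 - 162}{1420 + 1226} + 2 \left(\frac{-1187 - 162}{1420 + 1226}\right)^{2}\right) + 3691567} = \frac{1}{\left(-25294 - 1920 \left(- \frac{1349}{2646}\right) + 2 \left(- \frac{1349}{2646}\right)^{2}\right) + 3691567} = \frac{1}{\left(-25294 - 1920 \left(\left(-1349\right) \frac{1}{2646}\right) + 2 \left(\left(-1349\right) \frac{1}{2646}\right)^{2}\right) + 3691567} = \frac{1}{\left(-25294 - - \frac{431680}{441} + 2 \left(- \frac{1349}{2646}\right)^{2}\right) + 3691567} = \frac{1}{\left(-25294 + \frac{431680}{441} + 2 \cdot \frac{1819801}{7001316}\right) + 3691567} = \frac{1}{\left(-25294 + \frac{431680}{441} + \frac{1819801}{3500658}\right) + 3691567} = \frac{1}{- \frac{85117147811}{3500658} + 3691567} = \frac{1}{\frac{12837796403275}{3500658}} = \frac{3500658}{12837796403275}$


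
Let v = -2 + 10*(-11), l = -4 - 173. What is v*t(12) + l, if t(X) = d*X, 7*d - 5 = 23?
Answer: -5553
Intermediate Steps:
d = 4 (d = 5/7 + (1/7)*23 = 5/7 + 23/7 = 4)
t(X) = 4*X
l = -177
v = -112 (v = -2 - 110 = -112)
v*t(12) + l = -448*12 - 177 = -112*48 - 177 = -5376 - 177 = -5553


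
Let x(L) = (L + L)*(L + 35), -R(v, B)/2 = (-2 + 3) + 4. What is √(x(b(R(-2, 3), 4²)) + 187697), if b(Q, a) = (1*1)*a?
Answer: √189329 ≈ 435.12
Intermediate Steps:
R(v, B) = -10 (R(v, B) = -2*((-2 + 3) + 4) = -2*(1 + 4) = -2*5 = -10)
b(Q, a) = a (b(Q, a) = 1*a = a)
x(L) = 2*L*(35 + L) (x(L) = (2*L)*(35 + L) = 2*L*(35 + L))
√(x(b(R(-2, 3), 4²)) + 187697) = √(2*4²*(35 + 4²) + 187697) = √(2*16*(35 + 16) + 187697) = √(2*16*51 + 187697) = √(1632 + 187697) = √189329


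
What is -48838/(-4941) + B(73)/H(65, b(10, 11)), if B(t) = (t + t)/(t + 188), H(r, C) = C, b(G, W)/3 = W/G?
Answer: 15846502/1576179 ≈ 10.054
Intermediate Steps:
b(G, W) = 3*W/G (b(G, W) = 3*(W/G) = 3*W/G)
B(t) = 2*t/(188 + t) (B(t) = (2*t)/(188 + t) = 2*t/(188 + t))
-48838/(-4941) + B(73)/H(65, b(10, 11)) = -48838/(-4941) + (2*73/(188 + 73))/((3*11/10)) = -48838*(-1/4941) + (2*73/261)/((3*11*(⅒))) = 48838/4941 + (2*73*(1/261))/(33/10) = 48838/4941 + (146/261)*(10/33) = 48838/4941 + 1460/8613 = 15846502/1576179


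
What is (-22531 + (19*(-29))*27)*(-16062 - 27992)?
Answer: 1647972032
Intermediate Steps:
(-22531 + (19*(-29))*27)*(-16062 - 27992) = (-22531 - 551*27)*(-44054) = (-22531 - 14877)*(-44054) = -37408*(-44054) = 1647972032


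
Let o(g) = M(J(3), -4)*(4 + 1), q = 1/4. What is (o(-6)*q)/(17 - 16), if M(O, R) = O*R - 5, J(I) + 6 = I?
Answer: 35/4 ≈ 8.7500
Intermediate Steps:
J(I) = -6 + I
M(O, R) = -5 + O*R
q = ¼ ≈ 0.25000
o(g) = 35 (o(g) = (-5 + (-6 + 3)*(-4))*(4 + 1) = (-5 - 3*(-4))*5 = (-5 + 12)*5 = 7*5 = 35)
(o(-6)*q)/(17 - 16) = (35*(¼))/(17 - 16) = (35/4)/1 = (35/4)*1 = 35/4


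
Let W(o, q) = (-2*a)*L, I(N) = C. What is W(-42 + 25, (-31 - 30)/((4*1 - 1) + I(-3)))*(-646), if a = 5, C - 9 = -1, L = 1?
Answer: 6460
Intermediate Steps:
C = 8 (C = 9 - 1 = 8)
I(N) = 8
W(o, q) = -10 (W(o, q) = -2*5*1 = -10*1 = -10)
W(-42 + 25, (-31 - 30)/((4*1 - 1) + I(-3)))*(-646) = -10*(-646) = 6460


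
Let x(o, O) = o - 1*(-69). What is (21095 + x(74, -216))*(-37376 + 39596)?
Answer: 47148360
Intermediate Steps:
x(o, O) = 69 + o (x(o, O) = o + 69 = 69 + o)
(21095 + x(74, -216))*(-37376 + 39596) = (21095 + (69 + 74))*(-37376 + 39596) = (21095 + 143)*2220 = 21238*2220 = 47148360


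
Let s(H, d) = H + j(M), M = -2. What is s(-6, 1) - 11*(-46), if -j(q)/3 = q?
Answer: 506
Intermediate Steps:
j(q) = -3*q
s(H, d) = 6 + H (s(H, d) = H - 3*(-2) = H + 6 = 6 + H)
s(-6, 1) - 11*(-46) = (6 - 6) - 11*(-46) = 0 + 506 = 506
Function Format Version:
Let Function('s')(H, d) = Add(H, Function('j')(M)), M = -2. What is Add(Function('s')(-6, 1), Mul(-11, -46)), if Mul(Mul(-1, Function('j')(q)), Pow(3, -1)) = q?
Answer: 506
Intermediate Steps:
Function('j')(q) = Mul(-3, q)
Function('s')(H, d) = Add(6, H) (Function('s')(H, d) = Add(H, Mul(-3, -2)) = Add(H, 6) = Add(6, H))
Add(Function('s')(-6, 1), Mul(-11, -46)) = Add(Add(6, -6), Mul(-11, -46)) = Add(0, 506) = 506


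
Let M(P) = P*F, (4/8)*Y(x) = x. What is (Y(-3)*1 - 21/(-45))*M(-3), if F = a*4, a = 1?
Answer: 332/5 ≈ 66.400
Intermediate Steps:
F = 4 (F = 1*4 = 4)
Y(x) = 2*x
M(P) = 4*P (M(P) = P*4 = 4*P)
(Y(-3)*1 - 21/(-45))*M(-3) = ((2*(-3))*1 - 21/(-45))*(4*(-3)) = (-6*1 - 21*(-1/45))*(-12) = (-6 + 7/15)*(-12) = -83/15*(-12) = 332/5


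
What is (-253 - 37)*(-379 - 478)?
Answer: 248530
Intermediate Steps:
(-253 - 37)*(-379 - 478) = -290*(-857) = 248530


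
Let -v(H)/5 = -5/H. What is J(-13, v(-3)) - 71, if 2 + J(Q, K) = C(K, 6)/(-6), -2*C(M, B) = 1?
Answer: -875/12 ≈ -72.917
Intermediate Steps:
v(H) = 25/H (v(H) = -(-25)/H = 25/H)
C(M, B) = -1/2 (C(M, B) = -1/2*1 = -1/2)
J(Q, K) = -23/12 (J(Q, K) = -2 - 1/2/(-6) = -2 - 1/2*(-1/6) = -2 + 1/12 = -23/12)
J(-13, v(-3)) - 71 = -23/12 - 71 = -875/12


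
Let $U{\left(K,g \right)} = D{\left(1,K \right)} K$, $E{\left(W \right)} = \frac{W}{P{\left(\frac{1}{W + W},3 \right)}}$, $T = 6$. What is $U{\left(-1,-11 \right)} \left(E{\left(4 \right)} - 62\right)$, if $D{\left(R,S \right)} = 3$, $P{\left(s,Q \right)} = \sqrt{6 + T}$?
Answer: $186 - 2 \sqrt{3} \approx 182.54$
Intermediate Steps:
$P{\left(s,Q \right)} = 2 \sqrt{3}$ ($P{\left(s,Q \right)} = \sqrt{6 + 6} = \sqrt{12} = 2 \sqrt{3}$)
$E{\left(W \right)} = \frac{W \sqrt{3}}{6}$ ($E{\left(W \right)} = \frac{W}{2 \sqrt{3}} = W \frac{\sqrt{3}}{6} = \frac{W \sqrt{3}}{6}$)
$U{\left(K,g \right)} = 3 K$
$U{\left(-1,-11 \right)} \left(E{\left(4 \right)} - 62\right) = 3 \left(-1\right) \left(\frac{1}{6} \cdot 4 \sqrt{3} - 62\right) = - 3 \left(\frac{2 \sqrt{3}}{3} - 62\right) = - 3 \left(-62 + \frac{2 \sqrt{3}}{3}\right) = 186 - 2 \sqrt{3}$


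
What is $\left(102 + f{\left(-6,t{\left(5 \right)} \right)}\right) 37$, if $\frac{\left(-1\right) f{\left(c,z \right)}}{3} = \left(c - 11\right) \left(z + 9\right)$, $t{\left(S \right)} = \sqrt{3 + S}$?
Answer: $20757 + 3774 \sqrt{2} \approx 26094.0$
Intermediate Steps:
$f{\left(c,z \right)} = - 3 \left(-11 + c\right) \left(9 + z\right)$ ($f{\left(c,z \right)} = - 3 \left(c - 11\right) \left(z + 9\right) = - 3 \left(-11 + c\right) \left(9 + z\right)$)
$\left(102 + f{\left(-6,t{\left(5 \right)} \right)}\right) 37 = \left(102 + \left(297 - -162 + 33 \sqrt{3 + 5} - - 18 \sqrt{3 + 5}\right)\right) 37 = \left(102 + \left(297 + 162 + 33 \sqrt{8} - - 18 \sqrt{8}\right)\right) 37 = \left(102 + \left(297 + 162 + 33 \cdot 2 \sqrt{2} - - 18 \cdot 2 \sqrt{2}\right)\right) 37 = \left(102 + \left(297 + 162 + 66 \sqrt{2} + 36 \sqrt{2}\right)\right) 37 = \left(102 + \left(459 + 102 \sqrt{2}\right)\right) 37 = \left(561 + 102 \sqrt{2}\right) 37 = 20757 + 3774 \sqrt{2}$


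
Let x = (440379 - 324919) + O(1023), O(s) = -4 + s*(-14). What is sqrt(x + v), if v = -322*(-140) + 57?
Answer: sqrt(146271) ≈ 382.45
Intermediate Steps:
O(s) = -4 - 14*s
v = 45137 (v = 45080 + 57 = 45137)
x = 101134 (x = (440379 - 324919) + (-4 - 14*1023) = 115460 + (-4 - 14322) = 115460 - 14326 = 101134)
sqrt(x + v) = sqrt(101134 + 45137) = sqrt(146271)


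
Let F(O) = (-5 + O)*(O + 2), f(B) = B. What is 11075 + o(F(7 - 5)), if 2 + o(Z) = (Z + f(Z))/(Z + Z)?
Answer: 11074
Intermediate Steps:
F(O) = (-5 + O)*(2 + O)
o(Z) = -1 (o(Z) = -2 + (Z + Z)/(Z + Z) = -2 + (2*Z)/((2*Z)) = -2 + (2*Z)*(1/(2*Z)) = -2 + 1 = -1)
11075 + o(F(7 - 5)) = 11075 - 1 = 11074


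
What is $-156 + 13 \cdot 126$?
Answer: $1482$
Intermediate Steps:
$-156 + 13 \cdot 126 = -156 + 1638 = 1482$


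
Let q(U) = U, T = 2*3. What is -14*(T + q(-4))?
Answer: -28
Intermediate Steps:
T = 6
-14*(T + q(-4)) = -14*(6 - 4) = -14*2 = -28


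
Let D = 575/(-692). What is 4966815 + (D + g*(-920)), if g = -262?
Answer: 3603835085/692 ≈ 5.2079e+6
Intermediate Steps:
D = -575/692 (D = 575*(-1/692) = -575/692 ≈ -0.83092)
4966815 + (D + g*(-920)) = 4966815 + (-575/692 - 262*(-920)) = 4966815 + (-575/692 + 241040) = 4966815 + 166799105/692 = 3603835085/692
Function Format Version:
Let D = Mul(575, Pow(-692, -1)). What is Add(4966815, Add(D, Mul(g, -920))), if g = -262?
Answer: Rational(3603835085, 692) ≈ 5.2079e+6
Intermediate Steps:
D = Rational(-575, 692) (D = Mul(575, Rational(-1, 692)) = Rational(-575, 692) ≈ -0.83092)
Add(4966815, Add(D, Mul(g, -920))) = Add(4966815, Add(Rational(-575, 692), Mul(-262, -920))) = Add(4966815, Add(Rational(-575, 692), 241040)) = Add(4966815, Rational(166799105, 692)) = Rational(3603835085, 692)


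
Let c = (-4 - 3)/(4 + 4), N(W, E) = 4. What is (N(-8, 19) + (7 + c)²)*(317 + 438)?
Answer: 2006035/64 ≈ 31344.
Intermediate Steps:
c = -7/8 ≈ -0.87500
(N(-8, 19) + (7 + c)²)*(317 + 438) = (4 + (7 - 7/8)²)*(317 + 438) = (4 + (49/8)²)*755 = (4 + 2401/64)*755 = (2657/64)*755 = 2006035/64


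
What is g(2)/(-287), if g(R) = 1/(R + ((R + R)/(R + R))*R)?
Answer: -1/1148 ≈ -0.00087108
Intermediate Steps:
g(R) = 1/(2*R) (g(R) = 1/(R + ((2*R)/((2*R)))*R) = 1/(R + ((2*R)*(1/(2*R)))*R) = 1/(R + 1*R) = 1/(R + R) = 1/(2*R))
g(2)/(-287) = ((½)/2)/(-287) = ((½)*(½))*(-1/287) = (¼)*(-1/287) = -1/1148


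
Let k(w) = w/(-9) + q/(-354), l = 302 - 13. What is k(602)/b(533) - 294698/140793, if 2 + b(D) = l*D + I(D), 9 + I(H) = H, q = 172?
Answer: -8063715391670/3851666075799 ≈ -2.0936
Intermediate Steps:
I(H) = -9 + H
l = 289
k(w) = -86/177 - w/9 (k(w) = w/(-9) + 172/(-354) = w*(-⅑) + 172*(-1/354) = -w/9 - 86/177 = -86/177 - w/9)
b(D) = -11 + 290*D (b(D) = -2 + (289*D + (-9 + D)) = -2 + (-9 + 290*D) = -11 + 290*D)
k(602)/b(533) - 294698/140793 = (-86/177 - ⅑*602)/(-11 + 290*533) - 294698/140793 = (-86/177 - 602/9)/(-11 + 154570) - 294698*1/140793 = -35776/531/154559 - 294698/140793 = -35776/531*1/154559 - 294698/140793 = -35776/82070829 - 294698/140793 = -8063715391670/3851666075799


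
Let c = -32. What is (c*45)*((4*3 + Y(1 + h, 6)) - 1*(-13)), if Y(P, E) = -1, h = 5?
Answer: -34560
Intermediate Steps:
(c*45)*((4*3 + Y(1 + h, 6)) - 1*(-13)) = (-32*45)*((4*3 - 1) - 1*(-13)) = -1440*((12 - 1) + 13) = -1440*(11 + 13) = -1440*24 = -34560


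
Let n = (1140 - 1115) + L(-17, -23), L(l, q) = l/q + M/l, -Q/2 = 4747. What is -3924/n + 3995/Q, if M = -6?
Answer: -155396269/1030402 ≈ -150.81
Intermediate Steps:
Q = -9494 (Q = -2*4747 = -9494)
L(l, q) = -6/l + l/q (L(l, q) = l/q - 6/l = -6/l + l/q)
n = 10202/391 (n = (1140 - 1115) + (-6/(-17) - 17/(-23)) = 25 + (-6*(-1/17) - 17*(-1/23)) = 25 + (6/17 + 17/23) = 25 + 427/391 = 10202/391 ≈ 26.092)
-3924/n + 3995/Q = -3924/10202/391 + 3995/(-9494) = -3924*391/10202 + 3995*(-1/9494) = -767142/5101 - 85/202 = -155396269/1030402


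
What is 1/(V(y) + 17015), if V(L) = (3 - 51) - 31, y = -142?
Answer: 1/16936 ≈ 5.9046e-5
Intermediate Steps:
V(L) = -79 (V(L) = -48 - 31 = -79)
1/(V(y) + 17015) = 1/(-79 + 17015) = 1/16936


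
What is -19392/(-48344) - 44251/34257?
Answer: -9703675/10895529 ≈ -0.89061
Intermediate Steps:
-19392/(-48344) - 44251/34257 = -19392*(-1/48344) - 44251*1/34257 = 2424/6043 - 2329/1803 = -9703675/10895529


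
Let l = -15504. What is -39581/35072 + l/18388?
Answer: -317892929/161225984 ≈ -1.9717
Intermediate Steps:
-39581/35072 + l/18388 = -39581/35072 - 15504/18388 = -39581*1/35072 - 15504*1/18388 = -39581/35072 - 3876/4597 = -317892929/161225984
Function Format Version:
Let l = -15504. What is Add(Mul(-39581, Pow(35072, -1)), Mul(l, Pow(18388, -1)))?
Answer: Rational(-317892929, 161225984) ≈ -1.9717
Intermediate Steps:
Add(Mul(-39581, Pow(35072, -1)), Mul(l, Pow(18388, -1))) = Add(Mul(-39581, Pow(35072, -1)), Mul(-15504, Pow(18388, -1))) = Add(Mul(-39581, Rational(1, 35072)), Mul(-15504, Rational(1, 18388))) = Add(Rational(-39581, 35072), Rational(-3876, 4597)) = Rational(-317892929, 161225984)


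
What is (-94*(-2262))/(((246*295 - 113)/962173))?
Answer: 204584920644/72457 ≈ 2.8235e+6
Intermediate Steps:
(-94*(-2262))/(((246*295 - 113)/962173)) = 212628/(((72570 - 113)*(1/962173))) = 212628/((72457*(1/962173))) = 212628/(72457/962173) = 212628*(962173/72457) = 204584920644/72457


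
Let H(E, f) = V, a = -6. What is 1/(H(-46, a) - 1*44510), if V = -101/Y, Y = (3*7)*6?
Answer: -126/5608361 ≈ -2.2466e-5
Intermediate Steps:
Y = 126 (Y = 21*6 = 126)
V = -101/126 ≈ -0.80159
H(E, f) = -101/126
1/(H(-46, a) - 1*44510) = 1/(-101/126 - 1*44510) = 1/(-101/126 - 44510) = 1/(-5608361/126) = -126/5608361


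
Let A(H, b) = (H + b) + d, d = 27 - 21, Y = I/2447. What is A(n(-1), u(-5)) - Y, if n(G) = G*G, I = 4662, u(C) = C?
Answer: 232/2447 ≈ 0.094810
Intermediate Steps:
n(G) = G**2
Y = 4662/2447 ≈ 1.9052
d = 6
A(H, b) = 6 + H + b (A(H, b) = (H + b) + 6 = 6 + H + b)
A(n(-1), u(-5)) - Y = (6 + (-1)**2 - 5) - 1*4662/2447 = (6 + 1 - 5) - 4662/2447 = 2 - 4662/2447 = 232/2447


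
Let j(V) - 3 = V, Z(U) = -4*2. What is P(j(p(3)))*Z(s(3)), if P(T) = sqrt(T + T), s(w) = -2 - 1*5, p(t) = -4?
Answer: -8*I*sqrt(2) ≈ -11.314*I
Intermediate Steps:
s(w) = -7 (s(w) = -2 - 5 = -7)
Z(U) = -8
j(V) = 3 + V
P(T) = sqrt(2)*sqrt(T) (P(T) = sqrt(2*T) = sqrt(2)*sqrt(T))
P(j(p(3)))*Z(s(3)) = (sqrt(2)*sqrt(3 - 4))*(-8) = (sqrt(2)*sqrt(-1))*(-8) = (sqrt(2)*I)*(-8) = (I*sqrt(2))*(-8) = -8*I*sqrt(2)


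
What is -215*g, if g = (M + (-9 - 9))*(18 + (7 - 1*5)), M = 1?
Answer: 73100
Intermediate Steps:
g = -340 (g = (1 + (-9 - 9))*(18 + (7 - 1*5)) = (1 - 18)*(18 + (7 - 5)) = -17*(18 + 2) = -17*20 = -340)
-215*g = -215*(-340) = 73100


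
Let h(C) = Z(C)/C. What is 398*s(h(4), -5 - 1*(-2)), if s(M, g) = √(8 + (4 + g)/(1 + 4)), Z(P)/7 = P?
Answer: 398*√205/5 ≈ 1139.7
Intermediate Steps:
Z(P) = 7*P
h(C) = 7 (h(C) = (7*C)/C = 7)
s(M, g) = √(44/5 + g/5) (s(M, g) = √(8 + (4 + g)/5) = √(8 + (4 + g)*(⅕)) = √(8 + (⅘ + g/5)) = √(44/5 + g/5))
398*s(h(4), -5 - 1*(-2)) = 398*(√(220 + 5*(-5 - 1*(-2)))/5) = 398*(√(220 + 5*(-5 + 2))/5) = 398*(√(220 + 5*(-3))/5) = 398*(√(220 - 15)/5) = 398*(√205/5) = 398*√205/5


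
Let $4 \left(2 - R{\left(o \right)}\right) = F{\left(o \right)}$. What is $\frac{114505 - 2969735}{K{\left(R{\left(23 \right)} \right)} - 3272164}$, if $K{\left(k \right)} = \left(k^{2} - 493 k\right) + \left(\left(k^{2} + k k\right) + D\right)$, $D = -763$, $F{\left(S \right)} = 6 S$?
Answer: $\frac{11420920}{13014943} \approx 0.87752$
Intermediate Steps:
$R{\left(o \right)} = 2 - \frac{3 o}{2}$ ($R{\left(o \right)} = 2 - \frac{6 o}{4} = 2 - \frac{3 o}{2}$)
$K{\left(k \right)} = -763 - 493 k + 3 k^{2}$ ($K{\left(k \right)} = \left(k^{2} - 493 k\right) - \left(763 - k^{2} - k k\right) = \left(k^{2} - 493 k\right) + \left(\left(k^{2} + k^{2}\right) - 763\right) = \left(k^{2} - 493 k\right) + \left(2 k^{2} - 763\right) = \left(k^{2} - 493 k\right) + \left(-763 + 2 k^{2}\right) = -763 - 493 k + 3 k^{2}$)
$\frac{114505 - 2969735}{K{\left(R{\left(23 \right)} \right)} - 3272164} = \frac{114505 - 2969735}{\left(-763 - 493 \left(2 - \frac{69}{2}\right) + 3 \left(2 - \frac{69}{2}\right)^{2}\right) - 3272164} = - \frac{2855230}{\left(-763 - 493 \left(2 - \frac{69}{2}\right) + 3 \left(2 - \frac{69}{2}\right)^{2}\right) - 3272164} = - \frac{2855230}{\left(-763 - - \frac{32045}{2} + 3 \left(- \frac{65}{2}\right)^{2}\right) - 3272164} = - \frac{2855230}{\left(-763 + \frac{32045}{2} + 3 \cdot \frac{4225}{4}\right) - 3272164} = - \frac{2855230}{\left(-763 + \frac{32045}{2} + \frac{12675}{4}\right) - 3272164} = - \frac{2855230}{\frac{73713}{4} - 3272164} = - \frac{2855230}{- \frac{13014943}{4}} = \left(-2855230\right) \left(- \frac{4}{13014943}\right) = \frac{11420920}{13014943}$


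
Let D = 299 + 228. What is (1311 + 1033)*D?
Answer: 1235288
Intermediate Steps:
D = 527
(1311 + 1033)*D = (1311 + 1033)*527 = 2344*527 = 1235288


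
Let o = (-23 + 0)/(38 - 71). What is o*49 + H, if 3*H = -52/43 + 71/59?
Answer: 2859034/83721 ≈ 34.150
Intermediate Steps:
H = -5/2537 (H = (-52/43 + 71/59)/3 = (⅓)*(-15/2537) = -5/2537 ≈ -0.0019708)
o = 23/33 (o = -23/(-33) = -23*(-1/33) = 23/33 ≈ 0.69697)
o*49 + H = (23/33)*49 - 5/2537 = 1127/33 - 5/2537 = 2859034/83721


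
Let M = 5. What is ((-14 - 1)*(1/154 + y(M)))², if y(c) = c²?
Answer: 3336795225/23716 ≈ 1.4070e+5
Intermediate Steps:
((-14 - 1)*(1/154 + y(M)))² = ((-14 - 1)*(1/154 + 5²))² = (-15*(1/154 + 25))² = (-15*3851/154)² = (-57765/154)² = 3336795225/23716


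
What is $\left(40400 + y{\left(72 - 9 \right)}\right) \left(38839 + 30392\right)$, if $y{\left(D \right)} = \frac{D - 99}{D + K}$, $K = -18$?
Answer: $\frac{13984385076}{5} \approx 2.7969 \cdot 10^{9}$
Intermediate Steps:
$y{\left(D \right)} = \frac{-99 + D}{-18 + D}$ ($y{\left(D \right)} = \frac{D - 99}{D - 18} = \frac{-99 + D}{-18 + D}$)
$\left(40400 + y{\left(72 - 9 \right)}\right) \left(38839 + 30392\right) = \left(40400 + \frac{-99 + \left(72 - 9\right)}{-18 + \left(72 - 9\right)}\right) \left(38839 + 30392\right) = \left(40400 + \frac{-99 + \left(72 - 9\right)}{-18 + \left(72 - 9\right)}\right) 69231 = \left(40400 + \frac{-99 + 63}{-18 + 63}\right) 69231 = \left(40400 + \frac{1}{45} \left(-36\right)\right) 69231 = \left(40400 - \frac{4}{5}\right) 69231 = \frac{201996}{5} \cdot 69231 = \frac{13984385076}{5}$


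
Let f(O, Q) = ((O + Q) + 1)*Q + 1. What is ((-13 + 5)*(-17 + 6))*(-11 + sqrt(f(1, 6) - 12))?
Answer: -968 + 88*sqrt(37) ≈ -432.72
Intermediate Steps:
f(O, Q) = 1 + Q*(1 + O + Q) (f(O, Q) = (1 + O + Q)*Q + 1 = Q*(1 + O + Q) + 1 = 1 + Q*(1 + O + Q))
((-13 + 5)*(-17 + 6))*(-11 + sqrt(f(1, 6) - 12)) = ((-13 + 5)*(-17 + 6))*(-11 + sqrt((1 + 6 + 6**2 + 1*6) - 12)) = (-8*(-11))*(-11 + sqrt((1 + 6 + 36 + 6) - 12)) = 88*(-11 + sqrt(49 - 12)) = 88*(-11 + sqrt(37)) = -968 + 88*sqrt(37)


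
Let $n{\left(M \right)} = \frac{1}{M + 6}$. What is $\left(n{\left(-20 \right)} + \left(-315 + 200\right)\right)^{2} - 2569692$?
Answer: $- \frac{501064311}{196} \approx -2.5565 \cdot 10^{6}$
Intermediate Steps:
$n{\left(M \right)} = \frac{1}{6 + M}$
$\left(n{\left(-20 \right)} + \left(-315 + 200\right)\right)^{2} - 2569692 = \left(\frac{1}{6 - 20} + \left(-315 + 200\right)\right)^{2} - 2569692 = \left(\frac{1}{-14} - 115\right)^{2} - 2569692 = \left(- \frac{1}{14} - 115\right)^{2} - 2569692 = \left(- \frac{1611}{14}\right)^{2} - 2569692 = \frac{2595321}{196} - 2569692 = - \frac{501064311}{196}$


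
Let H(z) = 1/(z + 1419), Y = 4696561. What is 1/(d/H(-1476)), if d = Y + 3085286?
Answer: -1/443565279 ≈ -2.2545e-9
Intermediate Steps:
H(z) = 1/(1419 + z)
d = 7781847 (d = 4696561 + 3085286 = 7781847)
1/(d/H(-1476)) = 1/(7781847/(1/(1419 - 1476))) = 1/(7781847/(1/(-57))) = 1/(7781847/(-1/57)) = 1/(7781847*(-57)) = 1/(-443565279) = -1/443565279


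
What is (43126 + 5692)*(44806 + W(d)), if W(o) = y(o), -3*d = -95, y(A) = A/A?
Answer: 2187388126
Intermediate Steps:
y(A) = 1
d = 95/3 (d = -⅓*(-95) = 95/3 ≈ 31.667)
W(o) = 1
(43126 + 5692)*(44806 + W(d)) = (43126 + 5692)*(44806 + 1) = 48818*44807 = 2187388126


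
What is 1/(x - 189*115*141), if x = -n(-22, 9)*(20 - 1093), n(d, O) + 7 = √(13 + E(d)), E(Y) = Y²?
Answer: -438878/1348215547829 - 1073*√497/9437508834803 ≈ -3.2806e-7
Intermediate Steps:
n(d, O) = -7 + √(13 + d²)
x = -7511 + 1073*√497 (x = -(-7 + √(13 + (-22)²))*(20 - 1093) = -(-7 + √(13 + 484))*(-1073) = -(-7 + √497)*(-1073) = -(7511 - 1073*√497) = -7511 + 1073*√497 ≈ 16410.)
1/(x - 189*115*141) = 1/((-7511 + 1073*√497) - 189*115*141) = 1/((-7511 + 1073*√497) - 21735*141) = 1/((-7511 + 1073*√497) - 3064635) = 1/(-3072146 + 1073*√497)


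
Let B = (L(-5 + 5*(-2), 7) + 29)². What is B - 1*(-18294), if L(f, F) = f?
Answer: 18490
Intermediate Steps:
B = 196 (B = ((-5 + 5*(-2)) + 29)² = ((-5 - 10) + 29)² = (-15 + 29)² = 14² = 196)
B - 1*(-18294) = 196 - 1*(-18294) = 196 + 18294 = 18490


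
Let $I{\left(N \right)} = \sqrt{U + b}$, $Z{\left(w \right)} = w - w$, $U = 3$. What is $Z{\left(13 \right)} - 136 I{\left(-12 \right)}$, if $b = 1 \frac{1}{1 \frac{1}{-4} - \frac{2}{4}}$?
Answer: $- \frac{136 \sqrt{15}}{3} \approx -175.58$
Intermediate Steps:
$Z{\left(w \right)} = 0$
$b = - \frac{4}{3}$ ($b = 1 \frac{1}{1 \left(- \frac{1}{4}\right) - \frac{1}{2}} = 1 \frac{1}{- \frac{1}{4} - \frac{1}{2}} = 1 \frac{1}{- \frac{3}{4}} = 1 \left(- \frac{4}{3}\right) = - \frac{4}{3} \approx -1.3333$)
$I{\left(N \right)} = \frac{\sqrt{15}}{3}$ ($I{\left(N \right)} = \sqrt{3 - \frac{4}{3}} = \sqrt{\frac{5}{3}} = \frac{\sqrt{15}}{3}$)
$Z{\left(13 \right)} - 136 I{\left(-12 \right)} = 0 - 136 \frac{\sqrt{15}}{3} = 0 - \frac{136 \sqrt{15}}{3} = - \frac{136 \sqrt{15}}{3}$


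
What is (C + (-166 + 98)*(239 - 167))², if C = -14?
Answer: 24108100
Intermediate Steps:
(C + (-166 + 98)*(239 - 167))² = (-14 + (-166 + 98)*(239 - 167))² = (-14 - 68*72)² = (-14 - 4896)² = (-4910)² = 24108100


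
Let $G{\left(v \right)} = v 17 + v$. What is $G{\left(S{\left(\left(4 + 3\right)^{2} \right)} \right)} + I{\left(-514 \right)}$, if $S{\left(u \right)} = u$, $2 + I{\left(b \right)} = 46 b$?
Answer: $-22764$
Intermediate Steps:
$I{\left(b \right)} = -2 + 46 b$
$G{\left(v \right)} = 18 v$ ($G{\left(v \right)} = 17 v + v = 18 v$)
$G{\left(S{\left(\left(4 + 3\right)^{2} \right)} \right)} + I{\left(-514 \right)} = 18 \left(4 + 3\right)^{2} + \left(-2 + 46 \left(-514\right)\right) = 18 \cdot 7^{2} - 23646 = 18 \cdot 49 - 23646 = 882 - 23646 = -22764$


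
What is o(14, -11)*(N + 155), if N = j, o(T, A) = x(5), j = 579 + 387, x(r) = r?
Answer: 5605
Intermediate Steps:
j = 966
o(T, A) = 5
N = 966
o(14, -11)*(N + 155) = 5*(966 + 155) = 5*1121 = 5605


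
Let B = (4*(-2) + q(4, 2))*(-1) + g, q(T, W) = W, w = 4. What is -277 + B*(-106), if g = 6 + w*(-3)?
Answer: -277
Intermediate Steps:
g = -6 (g = 6 + 4*(-3) = 6 - 12 = -6)
B = 0 (B = (4*(-2) + 2)*(-1) - 6 = (-8 + 2)*(-1) - 6 = -6*(-1) - 6 = 6 - 6 = 0)
-277 + B*(-106) = -277 + 0*(-106) = -277 + 0 = -277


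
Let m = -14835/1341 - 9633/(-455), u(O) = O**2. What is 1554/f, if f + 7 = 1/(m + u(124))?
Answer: -53438879184/240713437 ≈ -222.00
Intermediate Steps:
m = 158152/15645 (m = -14835*1/1341 - 9633*(-1/455) = -4945/447 + 741/35 = 158152/15645 ≈ 10.109)
f = -1684994059/240715672 (f = -7 + 1/(158152/15645 + 124**2) = -7 + 1/(158152/15645 + 15376) = -7 + 1/(240715672/15645) = -7 + 15645/240715672 = -1684994059/240715672 ≈ -6.9999)
1554/f = 1554/(-1684994059/240715672) = 1554*(-240715672/1684994059) = -53438879184/240713437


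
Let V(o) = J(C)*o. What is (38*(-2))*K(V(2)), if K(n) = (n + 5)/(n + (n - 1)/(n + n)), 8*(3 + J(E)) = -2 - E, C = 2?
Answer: -1064/45 ≈ -23.644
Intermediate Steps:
J(E) = -13/4 - E/8 (J(E) = -3 + (-2 - E)/8 = -3 + (-1/4 - E/8) = -13/4 - E/8)
V(o) = -7*o/2 (V(o) = (-13/4 - 1/8*2)*o = (-13/4 - 1/4)*o = -7*o/2)
K(n) = (5 + n)/(n + (-1 + n)/(2*n)) (K(n) = (5 + n)/(n + (-1 + n)/((2*n))) = (5 + n)/(n + (-1 + n)*(1/(2*n))) = (5 + n)/(n + (-1 + n)/(2*n)))
(38*(-2))*K(V(2)) = (38*(-2))*(2*(-7/2*2)*(5 - 7/2*2)/(-1 - 7/2*2 + 2*(-7/2*2)**2)) = -152*(-7)*(5 - 7)/(-1 - 7 + 2*(-7)**2) = -152*(-7)*(-2)/(-1 - 7 + 2*49) = -152*(-7)*(-2)/(-1 - 7 + 98) = -152*(-7)*(-2)/90 = -76*14/45 = -1064/45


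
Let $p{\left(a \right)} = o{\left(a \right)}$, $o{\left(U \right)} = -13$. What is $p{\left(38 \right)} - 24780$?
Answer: $-24793$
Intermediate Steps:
$p{\left(a \right)} = -13$
$p{\left(38 \right)} - 24780 = -13 - 24780 = -24793$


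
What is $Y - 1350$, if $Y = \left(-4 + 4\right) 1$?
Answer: $-1350$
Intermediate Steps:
$Y = 0$ ($Y = 0 \cdot 1 = 0$)
$Y - 1350 = 0 - 1350 = -1350$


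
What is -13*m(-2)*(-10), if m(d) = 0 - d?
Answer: 260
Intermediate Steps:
m(d) = -d
-13*m(-2)*(-10) = -(-13)*(-2)*(-10) = -13*2*(-10) = -26*(-10) = 260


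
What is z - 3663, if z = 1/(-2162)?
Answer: -7919407/2162 ≈ -3663.0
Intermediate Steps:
z = -1/2162 ≈ -0.00046253
z - 3663 = -1/2162 - 3663 = -7919407/2162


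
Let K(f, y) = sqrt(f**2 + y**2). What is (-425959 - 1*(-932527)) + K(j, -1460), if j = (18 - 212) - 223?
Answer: 506568 + sqrt(2305489) ≈ 5.0809e+5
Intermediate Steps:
j = -417 (j = -194 - 223 = -417)
(-425959 - 1*(-932527)) + K(j, -1460) = (-425959 - 1*(-932527)) + sqrt((-417)**2 + (-1460)**2) = (-425959 + 932527) + sqrt(173889 + 2131600) = 506568 + sqrt(2305489)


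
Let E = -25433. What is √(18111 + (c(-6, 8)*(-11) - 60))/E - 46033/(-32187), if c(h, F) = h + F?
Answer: 46033/32187 - 11*√149/25433 ≈ 1.4249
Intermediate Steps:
c(h, F) = F + h
√(18111 + (c(-6, 8)*(-11) - 60))/E - 46033/(-32187) = √(18111 + ((8 - 6)*(-11) - 60))/(-25433) - 46033/(-32187) = √(18111 + (2*(-11) - 60))*(-1/25433) - 46033*(-1/32187) = √(18111 + (-22 - 60))*(-1/25433) + 46033/32187 = √(18111 - 82)*(-1/25433) + 46033/32187 = √18029*(-1/25433) + 46033/32187 = (11*√149)*(-1/25433) + 46033/32187 = -11*√149/25433 + 46033/32187 = 46033/32187 - 11*√149/25433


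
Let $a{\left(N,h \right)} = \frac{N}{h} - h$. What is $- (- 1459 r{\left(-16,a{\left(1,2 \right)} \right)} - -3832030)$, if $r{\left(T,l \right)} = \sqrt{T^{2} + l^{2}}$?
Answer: $-3832030 + \frac{1459 \sqrt{1033}}{2} \approx -3.8086 \cdot 10^{6}$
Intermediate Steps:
$a{\left(N,h \right)} = - h + \frac{N}{h}$
$- (- 1459 r{\left(-16,a{\left(1,2 \right)} \right)} - -3832030) = - (- 1459 \sqrt{\left(-16\right)^{2} + \left(\left(-1\right) 2 + 1 \cdot \frac{1}{2}\right)^{2}} - -3832030) = - (- 1459 \sqrt{256 + \left(-2 + 1 \cdot \frac{1}{2}\right)^{2}} + 3832030) = - (- 1459 \sqrt{256 + \left(-2 + \frac{1}{2}\right)^{2}} + 3832030) = - (- 1459 \sqrt{256 + \left(- \frac{3}{2}\right)^{2}} + 3832030) = - (- 1459 \sqrt{256 + \frac{9}{4}} + 3832030) = - (- 1459 \sqrt{\frac{1033}{4}} + 3832030) = - (- 1459 \frac{\sqrt{1033}}{2} + 3832030) = - (- \frac{1459 \sqrt{1033}}{2} + 3832030) = - (3832030 - \frac{1459 \sqrt{1033}}{2}) = -3832030 + \frac{1459 \sqrt{1033}}{2}$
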